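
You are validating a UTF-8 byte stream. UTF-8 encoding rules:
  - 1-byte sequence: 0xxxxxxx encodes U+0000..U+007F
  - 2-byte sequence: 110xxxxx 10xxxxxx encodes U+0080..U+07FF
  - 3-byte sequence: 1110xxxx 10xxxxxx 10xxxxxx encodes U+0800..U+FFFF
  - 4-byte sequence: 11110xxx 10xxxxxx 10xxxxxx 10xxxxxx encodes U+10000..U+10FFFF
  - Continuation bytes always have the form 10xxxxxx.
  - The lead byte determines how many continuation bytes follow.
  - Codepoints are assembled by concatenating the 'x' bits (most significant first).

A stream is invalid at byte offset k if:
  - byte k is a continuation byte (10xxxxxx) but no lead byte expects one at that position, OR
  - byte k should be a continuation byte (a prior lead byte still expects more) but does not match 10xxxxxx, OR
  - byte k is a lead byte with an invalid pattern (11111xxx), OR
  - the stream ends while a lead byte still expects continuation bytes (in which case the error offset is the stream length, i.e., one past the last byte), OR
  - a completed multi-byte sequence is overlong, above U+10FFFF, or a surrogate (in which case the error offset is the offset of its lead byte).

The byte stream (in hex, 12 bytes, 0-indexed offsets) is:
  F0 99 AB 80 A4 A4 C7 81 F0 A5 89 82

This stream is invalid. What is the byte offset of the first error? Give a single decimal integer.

Answer: 4

Derivation:
Byte[0]=F0: 4-byte lead, need 3 cont bytes. acc=0x0
Byte[1]=99: continuation. acc=(acc<<6)|0x19=0x19
Byte[2]=AB: continuation. acc=(acc<<6)|0x2B=0x66B
Byte[3]=80: continuation. acc=(acc<<6)|0x00=0x19AC0
Completed: cp=U+19AC0 (starts at byte 0)
Byte[4]=A4: INVALID lead byte (not 0xxx/110x/1110/11110)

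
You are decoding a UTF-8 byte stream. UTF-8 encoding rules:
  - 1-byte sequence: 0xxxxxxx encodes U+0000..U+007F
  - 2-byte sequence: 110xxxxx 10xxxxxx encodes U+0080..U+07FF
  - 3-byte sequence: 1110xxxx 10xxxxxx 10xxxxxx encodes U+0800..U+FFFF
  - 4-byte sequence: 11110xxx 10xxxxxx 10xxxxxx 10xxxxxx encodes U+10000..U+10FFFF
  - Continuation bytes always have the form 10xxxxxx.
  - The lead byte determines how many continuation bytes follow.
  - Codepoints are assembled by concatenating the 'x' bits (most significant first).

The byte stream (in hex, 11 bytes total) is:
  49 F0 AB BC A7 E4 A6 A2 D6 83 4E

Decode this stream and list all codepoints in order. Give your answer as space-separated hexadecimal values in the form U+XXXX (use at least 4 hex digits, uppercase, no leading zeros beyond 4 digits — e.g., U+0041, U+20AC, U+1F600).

Answer: U+0049 U+2BF27 U+49A2 U+0583 U+004E

Derivation:
Byte[0]=49: 1-byte ASCII. cp=U+0049
Byte[1]=F0: 4-byte lead, need 3 cont bytes. acc=0x0
Byte[2]=AB: continuation. acc=(acc<<6)|0x2B=0x2B
Byte[3]=BC: continuation. acc=(acc<<6)|0x3C=0xAFC
Byte[4]=A7: continuation. acc=(acc<<6)|0x27=0x2BF27
Completed: cp=U+2BF27 (starts at byte 1)
Byte[5]=E4: 3-byte lead, need 2 cont bytes. acc=0x4
Byte[6]=A6: continuation. acc=(acc<<6)|0x26=0x126
Byte[7]=A2: continuation. acc=(acc<<6)|0x22=0x49A2
Completed: cp=U+49A2 (starts at byte 5)
Byte[8]=D6: 2-byte lead, need 1 cont bytes. acc=0x16
Byte[9]=83: continuation. acc=(acc<<6)|0x03=0x583
Completed: cp=U+0583 (starts at byte 8)
Byte[10]=4E: 1-byte ASCII. cp=U+004E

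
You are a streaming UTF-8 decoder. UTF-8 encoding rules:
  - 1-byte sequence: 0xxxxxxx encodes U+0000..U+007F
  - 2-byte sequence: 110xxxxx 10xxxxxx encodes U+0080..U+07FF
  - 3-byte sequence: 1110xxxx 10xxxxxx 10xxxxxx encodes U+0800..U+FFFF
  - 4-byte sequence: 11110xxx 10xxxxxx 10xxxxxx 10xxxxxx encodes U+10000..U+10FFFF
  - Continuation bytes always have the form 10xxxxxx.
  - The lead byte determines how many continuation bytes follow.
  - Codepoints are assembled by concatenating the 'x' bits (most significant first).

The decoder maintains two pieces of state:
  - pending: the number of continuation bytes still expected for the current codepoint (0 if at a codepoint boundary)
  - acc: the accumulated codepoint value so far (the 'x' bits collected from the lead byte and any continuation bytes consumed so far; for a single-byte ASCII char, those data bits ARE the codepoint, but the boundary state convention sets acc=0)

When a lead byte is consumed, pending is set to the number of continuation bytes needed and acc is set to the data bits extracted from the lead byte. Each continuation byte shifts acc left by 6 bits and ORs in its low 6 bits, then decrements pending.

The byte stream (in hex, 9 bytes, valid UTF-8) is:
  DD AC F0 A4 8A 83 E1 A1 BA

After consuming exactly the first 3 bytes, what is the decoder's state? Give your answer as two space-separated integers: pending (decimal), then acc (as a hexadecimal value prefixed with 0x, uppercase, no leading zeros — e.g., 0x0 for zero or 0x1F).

Answer: 3 0x0

Derivation:
Byte[0]=DD: 2-byte lead. pending=1, acc=0x1D
Byte[1]=AC: continuation. acc=(acc<<6)|0x2C=0x76C, pending=0
Byte[2]=F0: 4-byte lead. pending=3, acc=0x0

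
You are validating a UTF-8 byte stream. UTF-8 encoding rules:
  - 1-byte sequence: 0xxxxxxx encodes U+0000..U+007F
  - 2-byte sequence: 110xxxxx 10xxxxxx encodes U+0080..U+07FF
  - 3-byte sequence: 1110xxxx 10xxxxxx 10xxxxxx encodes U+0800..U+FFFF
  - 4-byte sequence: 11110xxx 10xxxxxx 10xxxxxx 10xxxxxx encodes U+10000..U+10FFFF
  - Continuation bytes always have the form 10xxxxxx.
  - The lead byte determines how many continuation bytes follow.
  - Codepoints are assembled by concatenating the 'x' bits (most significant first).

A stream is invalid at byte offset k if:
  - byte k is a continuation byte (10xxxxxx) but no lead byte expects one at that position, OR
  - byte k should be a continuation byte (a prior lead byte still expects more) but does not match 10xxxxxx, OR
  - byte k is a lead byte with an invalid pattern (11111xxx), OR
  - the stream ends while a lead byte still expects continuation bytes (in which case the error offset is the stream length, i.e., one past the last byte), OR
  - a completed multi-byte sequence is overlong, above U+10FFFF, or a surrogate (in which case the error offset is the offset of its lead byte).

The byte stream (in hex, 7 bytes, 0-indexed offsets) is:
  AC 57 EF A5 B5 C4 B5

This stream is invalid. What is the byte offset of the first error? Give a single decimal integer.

Byte[0]=AC: INVALID lead byte (not 0xxx/110x/1110/11110)

Answer: 0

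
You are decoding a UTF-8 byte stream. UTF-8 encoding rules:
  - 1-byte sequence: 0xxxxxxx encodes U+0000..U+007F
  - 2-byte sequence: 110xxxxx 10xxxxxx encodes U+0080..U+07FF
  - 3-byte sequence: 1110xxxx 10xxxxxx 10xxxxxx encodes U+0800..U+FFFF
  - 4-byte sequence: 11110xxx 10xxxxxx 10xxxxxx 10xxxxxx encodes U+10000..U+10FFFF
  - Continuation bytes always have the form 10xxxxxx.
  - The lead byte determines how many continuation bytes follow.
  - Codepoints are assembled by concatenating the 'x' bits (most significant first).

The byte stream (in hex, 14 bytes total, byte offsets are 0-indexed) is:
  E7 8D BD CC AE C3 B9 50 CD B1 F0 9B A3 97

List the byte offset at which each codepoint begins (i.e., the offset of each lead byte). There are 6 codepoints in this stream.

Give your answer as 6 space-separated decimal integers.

Answer: 0 3 5 7 8 10

Derivation:
Byte[0]=E7: 3-byte lead, need 2 cont bytes. acc=0x7
Byte[1]=8D: continuation. acc=(acc<<6)|0x0D=0x1CD
Byte[2]=BD: continuation. acc=(acc<<6)|0x3D=0x737D
Completed: cp=U+737D (starts at byte 0)
Byte[3]=CC: 2-byte lead, need 1 cont bytes. acc=0xC
Byte[4]=AE: continuation. acc=(acc<<6)|0x2E=0x32E
Completed: cp=U+032E (starts at byte 3)
Byte[5]=C3: 2-byte lead, need 1 cont bytes. acc=0x3
Byte[6]=B9: continuation. acc=(acc<<6)|0x39=0xF9
Completed: cp=U+00F9 (starts at byte 5)
Byte[7]=50: 1-byte ASCII. cp=U+0050
Byte[8]=CD: 2-byte lead, need 1 cont bytes. acc=0xD
Byte[9]=B1: continuation. acc=(acc<<6)|0x31=0x371
Completed: cp=U+0371 (starts at byte 8)
Byte[10]=F0: 4-byte lead, need 3 cont bytes. acc=0x0
Byte[11]=9B: continuation. acc=(acc<<6)|0x1B=0x1B
Byte[12]=A3: continuation. acc=(acc<<6)|0x23=0x6E3
Byte[13]=97: continuation. acc=(acc<<6)|0x17=0x1B8D7
Completed: cp=U+1B8D7 (starts at byte 10)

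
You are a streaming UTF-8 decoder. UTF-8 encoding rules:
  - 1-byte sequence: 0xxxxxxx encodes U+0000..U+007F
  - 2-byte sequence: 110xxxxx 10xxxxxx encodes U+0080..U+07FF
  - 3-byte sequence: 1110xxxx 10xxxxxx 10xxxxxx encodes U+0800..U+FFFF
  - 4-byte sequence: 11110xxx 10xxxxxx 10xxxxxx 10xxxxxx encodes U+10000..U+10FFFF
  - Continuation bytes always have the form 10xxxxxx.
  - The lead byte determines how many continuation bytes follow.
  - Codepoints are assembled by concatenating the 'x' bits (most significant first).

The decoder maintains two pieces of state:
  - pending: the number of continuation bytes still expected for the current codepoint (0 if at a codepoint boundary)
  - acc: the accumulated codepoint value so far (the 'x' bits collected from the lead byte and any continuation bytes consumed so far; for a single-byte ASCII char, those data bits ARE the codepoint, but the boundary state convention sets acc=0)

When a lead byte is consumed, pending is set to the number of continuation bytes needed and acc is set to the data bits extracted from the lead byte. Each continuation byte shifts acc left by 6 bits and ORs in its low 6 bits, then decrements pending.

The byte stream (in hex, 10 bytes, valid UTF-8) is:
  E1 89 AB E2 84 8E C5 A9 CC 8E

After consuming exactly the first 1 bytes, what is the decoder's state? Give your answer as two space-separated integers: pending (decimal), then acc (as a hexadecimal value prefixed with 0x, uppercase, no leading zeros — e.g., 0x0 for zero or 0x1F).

Answer: 2 0x1

Derivation:
Byte[0]=E1: 3-byte lead. pending=2, acc=0x1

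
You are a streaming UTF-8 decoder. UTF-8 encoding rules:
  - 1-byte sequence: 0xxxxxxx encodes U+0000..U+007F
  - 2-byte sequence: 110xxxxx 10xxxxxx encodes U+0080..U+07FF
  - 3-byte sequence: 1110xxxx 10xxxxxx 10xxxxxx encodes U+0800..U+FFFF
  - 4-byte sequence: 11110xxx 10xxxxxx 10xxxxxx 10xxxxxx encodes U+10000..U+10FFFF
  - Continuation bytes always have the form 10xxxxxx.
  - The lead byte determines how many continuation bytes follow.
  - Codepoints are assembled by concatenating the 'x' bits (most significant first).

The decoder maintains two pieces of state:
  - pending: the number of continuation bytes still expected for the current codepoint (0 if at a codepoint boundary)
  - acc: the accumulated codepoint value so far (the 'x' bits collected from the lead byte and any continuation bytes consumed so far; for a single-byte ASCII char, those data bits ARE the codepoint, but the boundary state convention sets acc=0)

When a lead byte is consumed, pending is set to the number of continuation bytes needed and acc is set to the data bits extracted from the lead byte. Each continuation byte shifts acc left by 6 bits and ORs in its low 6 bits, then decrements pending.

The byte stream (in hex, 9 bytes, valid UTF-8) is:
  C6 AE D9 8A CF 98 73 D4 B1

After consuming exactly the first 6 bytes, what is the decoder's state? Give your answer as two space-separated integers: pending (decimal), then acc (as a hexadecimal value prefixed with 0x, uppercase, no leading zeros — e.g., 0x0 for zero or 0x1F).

Byte[0]=C6: 2-byte lead. pending=1, acc=0x6
Byte[1]=AE: continuation. acc=(acc<<6)|0x2E=0x1AE, pending=0
Byte[2]=D9: 2-byte lead. pending=1, acc=0x19
Byte[3]=8A: continuation. acc=(acc<<6)|0x0A=0x64A, pending=0
Byte[4]=CF: 2-byte lead. pending=1, acc=0xF
Byte[5]=98: continuation. acc=(acc<<6)|0x18=0x3D8, pending=0

Answer: 0 0x3D8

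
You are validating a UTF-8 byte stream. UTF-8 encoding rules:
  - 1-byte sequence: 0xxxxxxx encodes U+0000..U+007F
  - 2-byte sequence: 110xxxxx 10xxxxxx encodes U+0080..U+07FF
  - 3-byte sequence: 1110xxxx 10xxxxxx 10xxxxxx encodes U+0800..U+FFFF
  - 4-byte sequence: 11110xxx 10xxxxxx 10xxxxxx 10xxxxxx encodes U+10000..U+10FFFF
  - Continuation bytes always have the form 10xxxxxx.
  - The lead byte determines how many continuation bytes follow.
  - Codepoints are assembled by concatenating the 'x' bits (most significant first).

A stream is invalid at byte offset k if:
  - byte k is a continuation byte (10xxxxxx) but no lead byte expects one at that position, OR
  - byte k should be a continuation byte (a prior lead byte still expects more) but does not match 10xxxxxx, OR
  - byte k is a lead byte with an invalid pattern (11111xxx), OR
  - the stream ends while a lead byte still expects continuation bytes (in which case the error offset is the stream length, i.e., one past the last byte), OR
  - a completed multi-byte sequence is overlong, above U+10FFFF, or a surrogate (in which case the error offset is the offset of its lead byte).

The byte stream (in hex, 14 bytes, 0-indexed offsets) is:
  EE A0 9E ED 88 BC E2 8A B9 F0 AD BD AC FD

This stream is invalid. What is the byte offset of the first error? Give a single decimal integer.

Byte[0]=EE: 3-byte lead, need 2 cont bytes. acc=0xE
Byte[1]=A0: continuation. acc=(acc<<6)|0x20=0x3A0
Byte[2]=9E: continuation. acc=(acc<<6)|0x1E=0xE81E
Completed: cp=U+E81E (starts at byte 0)
Byte[3]=ED: 3-byte lead, need 2 cont bytes. acc=0xD
Byte[4]=88: continuation. acc=(acc<<6)|0x08=0x348
Byte[5]=BC: continuation. acc=(acc<<6)|0x3C=0xD23C
Completed: cp=U+D23C (starts at byte 3)
Byte[6]=E2: 3-byte lead, need 2 cont bytes. acc=0x2
Byte[7]=8A: continuation. acc=(acc<<6)|0x0A=0x8A
Byte[8]=B9: continuation. acc=(acc<<6)|0x39=0x22B9
Completed: cp=U+22B9 (starts at byte 6)
Byte[9]=F0: 4-byte lead, need 3 cont bytes. acc=0x0
Byte[10]=AD: continuation. acc=(acc<<6)|0x2D=0x2D
Byte[11]=BD: continuation. acc=(acc<<6)|0x3D=0xB7D
Byte[12]=AC: continuation. acc=(acc<<6)|0x2C=0x2DF6C
Completed: cp=U+2DF6C (starts at byte 9)
Byte[13]=FD: INVALID lead byte (not 0xxx/110x/1110/11110)

Answer: 13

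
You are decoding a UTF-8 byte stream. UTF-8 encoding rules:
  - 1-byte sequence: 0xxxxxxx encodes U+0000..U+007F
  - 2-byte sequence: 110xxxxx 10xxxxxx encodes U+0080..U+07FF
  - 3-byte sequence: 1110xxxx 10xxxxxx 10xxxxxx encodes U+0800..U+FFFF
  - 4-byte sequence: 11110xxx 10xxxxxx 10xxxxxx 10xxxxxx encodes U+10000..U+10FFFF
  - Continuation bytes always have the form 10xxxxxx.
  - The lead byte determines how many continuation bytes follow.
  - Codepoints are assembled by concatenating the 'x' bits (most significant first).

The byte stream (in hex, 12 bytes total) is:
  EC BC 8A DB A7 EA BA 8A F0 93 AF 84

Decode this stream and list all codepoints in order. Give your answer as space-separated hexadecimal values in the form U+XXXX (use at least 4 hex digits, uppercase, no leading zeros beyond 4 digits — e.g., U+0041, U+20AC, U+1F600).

Byte[0]=EC: 3-byte lead, need 2 cont bytes. acc=0xC
Byte[1]=BC: continuation. acc=(acc<<6)|0x3C=0x33C
Byte[2]=8A: continuation. acc=(acc<<6)|0x0A=0xCF0A
Completed: cp=U+CF0A (starts at byte 0)
Byte[3]=DB: 2-byte lead, need 1 cont bytes. acc=0x1B
Byte[4]=A7: continuation. acc=(acc<<6)|0x27=0x6E7
Completed: cp=U+06E7 (starts at byte 3)
Byte[5]=EA: 3-byte lead, need 2 cont bytes. acc=0xA
Byte[6]=BA: continuation. acc=(acc<<6)|0x3A=0x2BA
Byte[7]=8A: continuation. acc=(acc<<6)|0x0A=0xAE8A
Completed: cp=U+AE8A (starts at byte 5)
Byte[8]=F0: 4-byte lead, need 3 cont bytes. acc=0x0
Byte[9]=93: continuation. acc=(acc<<6)|0x13=0x13
Byte[10]=AF: continuation. acc=(acc<<6)|0x2F=0x4EF
Byte[11]=84: continuation. acc=(acc<<6)|0x04=0x13BC4
Completed: cp=U+13BC4 (starts at byte 8)

Answer: U+CF0A U+06E7 U+AE8A U+13BC4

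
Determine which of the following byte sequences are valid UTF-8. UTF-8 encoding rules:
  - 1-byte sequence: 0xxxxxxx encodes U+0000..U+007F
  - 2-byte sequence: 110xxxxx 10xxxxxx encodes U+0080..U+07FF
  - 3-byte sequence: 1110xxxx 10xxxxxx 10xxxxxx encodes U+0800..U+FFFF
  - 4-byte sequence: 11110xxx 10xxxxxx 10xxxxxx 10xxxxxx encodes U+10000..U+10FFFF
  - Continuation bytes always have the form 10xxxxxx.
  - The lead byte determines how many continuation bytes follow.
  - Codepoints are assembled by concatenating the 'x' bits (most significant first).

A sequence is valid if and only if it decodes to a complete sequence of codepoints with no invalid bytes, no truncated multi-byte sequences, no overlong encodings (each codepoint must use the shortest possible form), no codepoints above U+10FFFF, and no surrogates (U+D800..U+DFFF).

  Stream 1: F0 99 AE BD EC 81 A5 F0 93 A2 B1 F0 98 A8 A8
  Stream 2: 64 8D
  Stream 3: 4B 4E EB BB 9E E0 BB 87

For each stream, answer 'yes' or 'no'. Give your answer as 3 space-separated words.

Answer: yes no yes

Derivation:
Stream 1: decodes cleanly. VALID
Stream 2: error at byte offset 1. INVALID
Stream 3: decodes cleanly. VALID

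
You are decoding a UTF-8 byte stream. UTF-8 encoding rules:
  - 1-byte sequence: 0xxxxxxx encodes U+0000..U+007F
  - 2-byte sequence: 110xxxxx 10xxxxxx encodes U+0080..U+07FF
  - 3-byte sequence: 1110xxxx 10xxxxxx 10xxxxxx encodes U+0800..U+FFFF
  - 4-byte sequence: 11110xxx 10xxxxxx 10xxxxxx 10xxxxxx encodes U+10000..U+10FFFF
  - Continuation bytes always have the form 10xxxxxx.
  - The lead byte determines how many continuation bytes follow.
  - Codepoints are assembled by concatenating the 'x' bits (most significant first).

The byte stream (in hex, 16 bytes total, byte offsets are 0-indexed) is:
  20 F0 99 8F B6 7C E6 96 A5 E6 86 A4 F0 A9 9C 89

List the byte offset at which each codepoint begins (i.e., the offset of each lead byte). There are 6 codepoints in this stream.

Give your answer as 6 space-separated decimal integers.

Answer: 0 1 5 6 9 12

Derivation:
Byte[0]=20: 1-byte ASCII. cp=U+0020
Byte[1]=F0: 4-byte lead, need 3 cont bytes. acc=0x0
Byte[2]=99: continuation. acc=(acc<<6)|0x19=0x19
Byte[3]=8F: continuation. acc=(acc<<6)|0x0F=0x64F
Byte[4]=B6: continuation. acc=(acc<<6)|0x36=0x193F6
Completed: cp=U+193F6 (starts at byte 1)
Byte[5]=7C: 1-byte ASCII. cp=U+007C
Byte[6]=E6: 3-byte lead, need 2 cont bytes. acc=0x6
Byte[7]=96: continuation. acc=(acc<<6)|0x16=0x196
Byte[8]=A5: continuation. acc=(acc<<6)|0x25=0x65A5
Completed: cp=U+65A5 (starts at byte 6)
Byte[9]=E6: 3-byte lead, need 2 cont bytes. acc=0x6
Byte[10]=86: continuation. acc=(acc<<6)|0x06=0x186
Byte[11]=A4: continuation. acc=(acc<<6)|0x24=0x61A4
Completed: cp=U+61A4 (starts at byte 9)
Byte[12]=F0: 4-byte lead, need 3 cont bytes. acc=0x0
Byte[13]=A9: continuation. acc=(acc<<6)|0x29=0x29
Byte[14]=9C: continuation. acc=(acc<<6)|0x1C=0xA5C
Byte[15]=89: continuation. acc=(acc<<6)|0x09=0x29709
Completed: cp=U+29709 (starts at byte 12)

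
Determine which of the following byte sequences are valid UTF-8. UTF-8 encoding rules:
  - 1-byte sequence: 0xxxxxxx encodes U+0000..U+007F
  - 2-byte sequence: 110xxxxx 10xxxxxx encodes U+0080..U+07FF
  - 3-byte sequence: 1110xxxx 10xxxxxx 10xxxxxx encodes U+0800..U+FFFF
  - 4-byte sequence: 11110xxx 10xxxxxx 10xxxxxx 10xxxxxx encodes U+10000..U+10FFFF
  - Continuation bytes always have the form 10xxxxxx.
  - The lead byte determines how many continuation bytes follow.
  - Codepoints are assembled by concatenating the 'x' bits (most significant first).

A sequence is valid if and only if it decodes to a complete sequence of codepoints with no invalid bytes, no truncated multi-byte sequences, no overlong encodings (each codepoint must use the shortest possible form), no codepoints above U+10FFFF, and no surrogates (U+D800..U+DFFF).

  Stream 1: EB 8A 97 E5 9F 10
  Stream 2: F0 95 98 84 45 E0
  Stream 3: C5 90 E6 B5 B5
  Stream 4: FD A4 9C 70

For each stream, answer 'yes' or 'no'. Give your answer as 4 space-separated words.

Stream 1: error at byte offset 5. INVALID
Stream 2: error at byte offset 6. INVALID
Stream 3: decodes cleanly. VALID
Stream 4: error at byte offset 0. INVALID

Answer: no no yes no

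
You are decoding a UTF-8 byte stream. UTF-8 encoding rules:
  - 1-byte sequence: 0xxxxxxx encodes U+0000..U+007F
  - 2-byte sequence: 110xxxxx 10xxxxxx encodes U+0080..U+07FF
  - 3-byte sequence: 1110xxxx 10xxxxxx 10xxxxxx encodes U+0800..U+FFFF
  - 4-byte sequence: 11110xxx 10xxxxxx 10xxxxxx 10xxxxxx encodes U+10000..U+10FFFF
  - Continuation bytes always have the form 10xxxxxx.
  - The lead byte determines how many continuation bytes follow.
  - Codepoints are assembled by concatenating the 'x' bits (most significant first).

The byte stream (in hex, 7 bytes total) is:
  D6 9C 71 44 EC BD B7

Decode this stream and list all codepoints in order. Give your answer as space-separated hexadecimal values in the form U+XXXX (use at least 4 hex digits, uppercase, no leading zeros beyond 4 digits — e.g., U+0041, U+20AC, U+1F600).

Answer: U+059C U+0071 U+0044 U+CF77

Derivation:
Byte[0]=D6: 2-byte lead, need 1 cont bytes. acc=0x16
Byte[1]=9C: continuation. acc=(acc<<6)|0x1C=0x59C
Completed: cp=U+059C (starts at byte 0)
Byte[2]=71: 1-byte ASCII. cp=U+0071
Byte[3]=44: 1-byte ASCII. cp=U+0044
Byte[4]=EC: 3-byte lead, need 2 cont bytes. acc=0xC
Byte[5]=BD: continuation. acc=(acc<<6)|0x3D=0x33D
Byte[6]=B7: continuation. acc=(acc<<6)|0x37=0xCF77
Completed: cp=U+CF77 (starts at byte 4)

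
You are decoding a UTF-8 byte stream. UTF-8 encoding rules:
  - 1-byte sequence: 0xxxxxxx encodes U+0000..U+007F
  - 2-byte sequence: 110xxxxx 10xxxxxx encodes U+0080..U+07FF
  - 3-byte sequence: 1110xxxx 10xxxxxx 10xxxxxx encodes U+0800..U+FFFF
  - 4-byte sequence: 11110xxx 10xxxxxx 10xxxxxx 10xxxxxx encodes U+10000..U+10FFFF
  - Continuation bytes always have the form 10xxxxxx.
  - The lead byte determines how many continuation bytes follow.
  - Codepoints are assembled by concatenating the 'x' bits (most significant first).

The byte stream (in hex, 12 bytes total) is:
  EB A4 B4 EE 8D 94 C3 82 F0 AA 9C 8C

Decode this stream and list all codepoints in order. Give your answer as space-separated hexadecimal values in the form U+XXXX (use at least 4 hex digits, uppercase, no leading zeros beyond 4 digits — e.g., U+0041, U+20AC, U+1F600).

Byte[0]=EB: 3-byte lead, need 2 cont bytes. acc=0xB
Byte[1]=A4: continuation. acc=(acc<<6)|0x24=0x2E4
Byte[2]=B4: continuation. acc=(acc<<6)|0x34=0xB934
Completed: cp=U+B934 (starts at byte 0)
Byte[3]=EE: 3-byte lead, need 2 cont bytes. acc=0xE
Byte[4]=8D: continuation. acc=(acc<<6)|0x0D=0x38D
Byte[5]=94: continuation. acc=(acc<<6)|0x14=0xE354
Completed: cp=U+E354 (starts at byte 3)
Byte[6]=C3: 2-byte lead, need 1 cont bytes. acc=0x3
Byte[7]=82: continuation. acc=(acc<<6)|0x02=0xC2
Completed: cp=U+00C2 (starts at byte 6)
Byte[8]=F0: 4-byte lead, need 3 cont bytes. acc=0x0
Byte[9]=AA: continuation. acc=(acc<<6)|0x2A=0x2A
Byte[10]=9C: continuation. acc=(acc<<6)|0x1C=0xA9C
Byte[11]=8C: continuation. acc=(acc<<6)|0x0C=0x2A70C
Completed: cp=U+2A70C (starts at byte 8)

Answer: U+B934 U+E354 U+00C2 U+2A70C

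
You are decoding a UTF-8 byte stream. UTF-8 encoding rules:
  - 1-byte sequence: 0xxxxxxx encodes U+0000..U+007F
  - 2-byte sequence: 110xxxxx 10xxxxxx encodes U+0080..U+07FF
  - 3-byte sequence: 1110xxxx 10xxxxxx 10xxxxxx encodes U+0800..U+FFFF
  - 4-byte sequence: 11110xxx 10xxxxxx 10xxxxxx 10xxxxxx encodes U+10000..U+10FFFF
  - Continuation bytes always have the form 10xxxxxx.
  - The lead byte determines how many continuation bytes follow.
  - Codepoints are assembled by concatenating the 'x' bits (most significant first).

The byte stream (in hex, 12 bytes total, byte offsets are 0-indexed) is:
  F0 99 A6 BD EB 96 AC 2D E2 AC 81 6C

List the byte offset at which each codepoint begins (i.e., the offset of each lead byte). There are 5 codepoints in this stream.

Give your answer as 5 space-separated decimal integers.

Byte[0]=F0: 4-byte lead, need 3 cont bytes. acc=0x0
Byte[1]=99: continuation. acc=(acc<<6)|0x19=0x19
Byte[2]=A6: continuation. acc=(acc<<6)|0x26=0x666
Byte[3]=BD: continuation. acc=(acc<<6)|0x3D=0x199BD
Completed: cp=U+199BD (starts at byte 0)
Byte[4]=EB: 3-byte lead, need 2 cont bytes. acc=0xB
Byte[5]=96: continuation. acc=(acc<<6)|0x16=0x2D6
Byte[6]=AC: continuation. acc=(acc<<6)|0x2C=0xB5AC
Completed: cp=U+B5AC (starts at byte 4)
Byte[7]=2D: 1-byte ASCII. cp=U+002D
Byte[8]=E2: 3-byte lead, need 2 cont bytes. acc=0x2
Byte[9]=AC: continuation. acc=(acc<<6)|0x2C=0xAC
Byte[10]=81: continuation. acc=(acc<<6)|0x01=0x2B01
Completed: cp=U+2B01 (starts at byte 8)
Byte[11]=6C: 1-byte ASCII. cp=U+006C

Answer: 0 4 7 8 11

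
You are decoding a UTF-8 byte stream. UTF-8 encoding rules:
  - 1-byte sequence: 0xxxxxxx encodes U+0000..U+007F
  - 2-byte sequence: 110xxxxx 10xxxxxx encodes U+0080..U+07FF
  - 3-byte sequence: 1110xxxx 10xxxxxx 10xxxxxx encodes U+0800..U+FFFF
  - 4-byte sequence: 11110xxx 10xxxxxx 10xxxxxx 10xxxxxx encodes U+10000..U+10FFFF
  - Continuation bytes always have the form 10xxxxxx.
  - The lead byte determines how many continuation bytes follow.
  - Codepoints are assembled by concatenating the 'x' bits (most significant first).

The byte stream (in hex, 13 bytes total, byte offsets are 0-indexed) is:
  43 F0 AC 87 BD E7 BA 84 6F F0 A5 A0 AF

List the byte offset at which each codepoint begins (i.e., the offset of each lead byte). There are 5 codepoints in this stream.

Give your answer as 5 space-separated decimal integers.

Byte[0]=43: 1-byte ASCII. cp=U+0043
Byte[1]=F0: 4-byte lead, need 3 cont bytes. acc=0x0
Byte[2]=AC: continuation. acc=(acc<<6)|0x2C=0x2C
Byte[3]=87: continuation. acc=(acc<<6)|0x07=0xB07
Byte[4]=BD: continuation. acc=(acc<<6)|0x3D=0x2C1FD
Completed: cp=U+2C1FD (starts at byte 1)
Byte[5]=E7: 3-byte lead, need 2 cont bytes. acc=0x7
Byte[6]=BA: continuation. acc=(acc<<6)|0x3A=0x1FA
Byte[7]=84: continuation. acc=(acc<<6)|0x04=0x7E84
Completed: cp=U+7E84 (starts at byte 5)
Byte[8]=6F: 1-byte ASCII. cp=U+006F
Byte[9]=F0: 4-byte lead, need 3 cont bytes. acc=0x0
Byte[10]=A5: continuation. acc=(acc<<6)|0x25=0x25
Byte[11]=A0: continuation. acc=(acc<<6)|0x20=0x960
Byte[12]=AF: continuation. acc=(acc<<6)|0x2F=0x2582F
Completed: cp=U+2582F (starts at byte 9)

Answer: 0 1 5 8 9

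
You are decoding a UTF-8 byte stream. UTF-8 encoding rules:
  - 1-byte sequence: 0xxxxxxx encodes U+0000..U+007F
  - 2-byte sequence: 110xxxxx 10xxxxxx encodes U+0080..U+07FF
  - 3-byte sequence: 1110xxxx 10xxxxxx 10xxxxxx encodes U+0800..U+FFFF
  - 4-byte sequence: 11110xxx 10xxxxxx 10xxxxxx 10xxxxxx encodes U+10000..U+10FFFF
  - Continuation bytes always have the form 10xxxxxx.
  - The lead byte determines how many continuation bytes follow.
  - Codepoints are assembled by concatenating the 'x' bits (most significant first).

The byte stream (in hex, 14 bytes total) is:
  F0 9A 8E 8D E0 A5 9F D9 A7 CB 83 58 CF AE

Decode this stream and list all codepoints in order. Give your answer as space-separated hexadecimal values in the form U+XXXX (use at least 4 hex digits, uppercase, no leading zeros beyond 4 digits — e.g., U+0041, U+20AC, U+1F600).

Byte[0]=F0: 4-byte lead, need 3 cont bytes. acc=0x0
Byte[1]=9A: continuation. acc=(acc<<6)|0x1A=0x1A
Byte[2]=8E: continuation. acc=(acc<<6)|0x0E=0x68E
Byte[3]=8D: continuation. acc=(acc<<6)|0x0D=0x1A38D
Completed: cp=U+1A38D (starts at byte 0)
Byte[4]=E0: 3-byte lead, need 2 cont bytes. acc=0x0
Byte[5]=A5: continuation. acc=(acc<<6)|0x25=0x25
Byte[6]=9F: continuation. acc=(acc<<6)|0x1F=0x95F
Completed: cp=U+095F (starts at byte 4)
Byte[7]=D9: 2-byte lead, need 1 cont bytes. acc=0x19
Byte[8]=A7: continuation. acc=(acc<<6)|0x27=0x667
Completed: cp=U+0667 (starts at byte 7)
Byte[9]=CB: 2-byte lead, need 1 cont bytes. acc=0xB
Byte[10]=83: continuation. acc=(acc<<6)|0x03=0x2C3
Completed: cp=U+02C3 (starts at byte 9)
Byte[11]=58: 1-byte ASCII. cp=U+0058
Byte[12]=CF: 2-byte lead, need 1 cont bytes. acc=0xF
Byte[13]=AE: continuation. acc=(acc<<6)|0x2E=0x3EE
Completed: cp=U+03EE (starts at byte 12)

Answer: U+1A38D U+095F U+0667 U+02C3 U+0058 U+03EE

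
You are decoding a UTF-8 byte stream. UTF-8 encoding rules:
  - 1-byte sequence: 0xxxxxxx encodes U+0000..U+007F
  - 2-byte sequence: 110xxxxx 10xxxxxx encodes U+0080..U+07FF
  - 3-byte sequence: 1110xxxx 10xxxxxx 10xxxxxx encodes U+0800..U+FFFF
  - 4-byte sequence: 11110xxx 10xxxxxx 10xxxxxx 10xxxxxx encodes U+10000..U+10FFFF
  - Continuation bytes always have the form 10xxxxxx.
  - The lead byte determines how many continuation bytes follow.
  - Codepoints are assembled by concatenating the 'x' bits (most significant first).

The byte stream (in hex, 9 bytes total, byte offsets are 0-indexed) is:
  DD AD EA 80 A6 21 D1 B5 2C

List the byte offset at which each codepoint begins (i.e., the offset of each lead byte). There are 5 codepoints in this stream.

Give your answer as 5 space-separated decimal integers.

Byte[0]=DD: 2-byte lead, need 1 cont bytes. acc=0x1D
Byte[1]=AD: continuation. acc=(acc<<6)|0x2D=0x76D
Completed: cp=U+076D (starts at byte 0)
Byte[2]=EA: 3-byte lead, need 2 cont bytes. acc=0xA
Byte[3]=80: continuation. acc=(acc<<6)|0x00=0x280
Byte[4]=A6: continuation. acc=(acc<<6)|0x26=0xA026
Completed: cp=U+A026 (starts at byte 2)
Byte[5]=21: 1-byte ASCII. cp=U+0021
Byte[6]=D1: 2-byte lead, need 1 cont bytes. acc=0x11
Byte[7]=B5: continuation. acc=(acc<<6)|0x35=0x475
Completed: cp=U+0475 (starts at byte 6)
Byte[8]=2C: 1-byte ASCII. cp=U+002C

Answer: 0 2 5 6 8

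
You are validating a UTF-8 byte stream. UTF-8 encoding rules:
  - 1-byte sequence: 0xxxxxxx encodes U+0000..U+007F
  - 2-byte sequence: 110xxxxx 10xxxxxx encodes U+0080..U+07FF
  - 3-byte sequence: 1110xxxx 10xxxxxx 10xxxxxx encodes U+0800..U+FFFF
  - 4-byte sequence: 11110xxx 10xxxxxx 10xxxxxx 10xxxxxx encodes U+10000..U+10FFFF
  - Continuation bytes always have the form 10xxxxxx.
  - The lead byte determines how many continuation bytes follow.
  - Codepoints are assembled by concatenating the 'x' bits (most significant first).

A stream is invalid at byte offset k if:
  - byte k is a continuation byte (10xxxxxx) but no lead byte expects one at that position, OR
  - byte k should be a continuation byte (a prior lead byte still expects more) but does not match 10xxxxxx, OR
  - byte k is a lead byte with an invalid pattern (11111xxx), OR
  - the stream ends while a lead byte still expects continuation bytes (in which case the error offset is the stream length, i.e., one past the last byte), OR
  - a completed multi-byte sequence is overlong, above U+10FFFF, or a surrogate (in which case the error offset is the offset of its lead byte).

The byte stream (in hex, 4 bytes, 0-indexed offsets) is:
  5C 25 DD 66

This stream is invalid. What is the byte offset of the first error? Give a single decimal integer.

Answer: 3

Derivation:
Byte[0]=5C: 1-byte ASCII. cp=U+005C
Byte[1]=25: 1-byte ASCII. cp=U+0025
Byte[2]=DD: 2-byte lead, need 1 cont bytes. acc=0x1D
Byte[3]=66: expected 10xxxxxx continuation. INVALID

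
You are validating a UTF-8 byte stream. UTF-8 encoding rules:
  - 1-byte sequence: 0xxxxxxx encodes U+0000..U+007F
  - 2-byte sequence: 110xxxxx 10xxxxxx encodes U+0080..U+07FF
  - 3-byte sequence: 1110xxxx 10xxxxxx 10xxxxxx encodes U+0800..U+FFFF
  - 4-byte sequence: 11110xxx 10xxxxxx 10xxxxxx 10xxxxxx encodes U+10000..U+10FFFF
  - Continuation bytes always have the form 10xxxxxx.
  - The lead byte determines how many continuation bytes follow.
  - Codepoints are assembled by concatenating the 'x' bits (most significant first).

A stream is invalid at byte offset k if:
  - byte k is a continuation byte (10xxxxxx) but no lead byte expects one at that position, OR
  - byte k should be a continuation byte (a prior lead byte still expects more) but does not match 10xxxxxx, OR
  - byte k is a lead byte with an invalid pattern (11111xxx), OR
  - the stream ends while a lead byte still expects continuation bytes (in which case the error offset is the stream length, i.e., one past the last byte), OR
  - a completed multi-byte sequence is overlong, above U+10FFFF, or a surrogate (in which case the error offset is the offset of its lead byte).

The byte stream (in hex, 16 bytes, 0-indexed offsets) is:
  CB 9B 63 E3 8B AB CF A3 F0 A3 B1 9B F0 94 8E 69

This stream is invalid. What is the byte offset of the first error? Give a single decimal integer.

Answer: 15

Derivation:
Byte[0]=CB: 2-byte lead, need 1 cont bytes. acc=0xB
Byte[1]=9B: continuation. acc=(acc<<6)|0x1B=0x2DB
Completed: cp=U+02DB (starts at byte 0)
Byte[2]=63: 1-byte ASCII. cp=U+0063
Byte[3]=E3: 3-byte lead, need 2 cont bytes. acc=0x3
Byte[4]=8B: continuation. acc=(acc<<6)|0x0B=0xCB
Byte[5]=AB: continuation. acc=(acc<<6)|0x2B=0x32EB
Completed: cp=U+32EB (starts at byte 3)
Byte[6]=CF: 2-byte lead, need 1 cont bytes. acc=0xF
Byte[7]=A3: continuation. acc=(acc<<6)|0x23=0x3E3
Completed: cp=U+03E3 (starts at byte 6)
Byte[8]=F0: 4-byte lead, need 3 cont bytes. acc=0x0
Byte[9]=A3: continuation. acc=(acc<<6)|0x23=0x23
Byte[10]=B1: continuation. acc=(acc<<6)|0x31=0x8F1
Byte[11]=9B: continuation. acc=(acc<<6)|0x1B=0x23C5B
Completed: cp=U+23C5B (starts at byte 8)
Byte[12]=F0: 4-byte lead, need 3 cont bytes. acc=0x0
Byte[13]=94: continuation. acc=(acc<<6)|0x14=0x14
Byte[14]=8E: continuation. acc=(acc<<6)|0x0E=0x50E
Byte[15]=69: expected 10xxxxxx continuation. INVALID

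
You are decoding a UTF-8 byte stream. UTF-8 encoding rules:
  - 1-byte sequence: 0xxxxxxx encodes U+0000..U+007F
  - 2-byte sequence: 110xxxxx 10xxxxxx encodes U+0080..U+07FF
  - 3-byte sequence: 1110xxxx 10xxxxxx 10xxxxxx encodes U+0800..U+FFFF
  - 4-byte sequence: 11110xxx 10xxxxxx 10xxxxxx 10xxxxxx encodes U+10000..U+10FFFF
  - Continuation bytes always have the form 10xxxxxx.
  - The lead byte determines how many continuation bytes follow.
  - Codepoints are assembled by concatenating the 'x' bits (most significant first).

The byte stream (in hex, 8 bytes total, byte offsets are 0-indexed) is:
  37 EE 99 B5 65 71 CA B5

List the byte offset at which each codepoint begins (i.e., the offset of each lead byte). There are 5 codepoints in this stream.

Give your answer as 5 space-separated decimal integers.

Answer: 0 1 4 5 6

Derivation:
Byte[0]=37: 1-byte ASCII. cp=U+0037
Byte[1]=EE: 3-byte lead, need 2 cont bytes. acc=0xE
Byte[2]=99: continuation. acc=(acc<<6)|0x19=0x399
Byte[3]=B5: continuation. acc=(acc<<6)|0x35=0xE675
Completed: cp=U+E675 (starts at byte 1)
Byte[4]=65: 1-byte ASCII. cp=U+0065
Byte[5]=71: 1-byte ASCII. cp=U+0071
Byte[6]=CA: 2-byte lead, need 1 cont bytes. acc=0xA
Byte[7]=B5: continuation. acc=(acc<<6)|0x35=0x2B5
Completed: cp=U+02B5 (starts at byte 6)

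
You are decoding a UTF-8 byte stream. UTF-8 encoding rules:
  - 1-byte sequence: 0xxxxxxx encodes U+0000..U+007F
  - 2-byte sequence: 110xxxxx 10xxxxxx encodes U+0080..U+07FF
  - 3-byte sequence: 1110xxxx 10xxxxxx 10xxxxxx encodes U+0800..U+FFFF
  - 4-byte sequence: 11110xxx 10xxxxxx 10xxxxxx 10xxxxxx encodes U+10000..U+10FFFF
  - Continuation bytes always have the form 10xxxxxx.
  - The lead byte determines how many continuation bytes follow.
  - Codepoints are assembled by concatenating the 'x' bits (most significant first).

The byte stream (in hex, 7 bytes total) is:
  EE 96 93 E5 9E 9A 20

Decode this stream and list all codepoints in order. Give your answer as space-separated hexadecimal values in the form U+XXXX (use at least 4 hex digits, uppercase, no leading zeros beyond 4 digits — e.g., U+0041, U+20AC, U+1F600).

Byte[0]=EE: 3-byte lead, need 2 cont bytes. acc=0xE
Byte[1]=96: continuation. acc=(acc<<6)|0x16=0x396
Byte[2]=93: continuation. acc=(acc<<6)|0x13=0xE593
Completed: cp=U+E593 (starts at byte 0)
Byte[3]=E5: 3-byte lead, need 2 cont bytes. acc=0x5
Byte[4]=9E: continuation. acc=(acc<<6)|0x1E=0x15E
Byte[5]=9A: continuation. acc=(acc<<6)|0x1A=0x579A
Completed: cp=U+579A (starts at byte 3)
Byte[6]=20: 1-byte ASCII. cp=U+0020

Answer: U+E593 U+579A U+0020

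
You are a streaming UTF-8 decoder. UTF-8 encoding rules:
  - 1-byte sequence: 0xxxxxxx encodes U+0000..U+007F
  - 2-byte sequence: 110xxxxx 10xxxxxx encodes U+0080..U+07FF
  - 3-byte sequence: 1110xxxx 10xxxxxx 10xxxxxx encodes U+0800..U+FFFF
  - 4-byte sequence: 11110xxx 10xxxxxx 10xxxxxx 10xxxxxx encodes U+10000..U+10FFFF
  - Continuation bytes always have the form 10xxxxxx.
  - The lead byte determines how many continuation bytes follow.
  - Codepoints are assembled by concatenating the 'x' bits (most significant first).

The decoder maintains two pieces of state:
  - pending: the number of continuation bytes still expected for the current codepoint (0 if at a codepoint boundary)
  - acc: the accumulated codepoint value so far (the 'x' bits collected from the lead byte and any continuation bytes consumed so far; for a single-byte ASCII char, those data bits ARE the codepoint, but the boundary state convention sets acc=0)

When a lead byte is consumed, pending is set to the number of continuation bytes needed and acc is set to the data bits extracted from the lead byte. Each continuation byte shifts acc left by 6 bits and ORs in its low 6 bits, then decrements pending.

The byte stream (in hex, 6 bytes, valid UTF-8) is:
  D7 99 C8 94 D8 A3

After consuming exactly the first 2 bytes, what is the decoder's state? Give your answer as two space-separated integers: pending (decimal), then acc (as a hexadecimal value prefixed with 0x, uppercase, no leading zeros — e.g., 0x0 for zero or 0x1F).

Answer: 0 0x5D9

Derivation:
Byte[0]=D7: 2-byte lead. pending=1, acc=0x17
Byte[1]=99: continuation. acc=(acc<<6)|0x19=0x5D9, pending=0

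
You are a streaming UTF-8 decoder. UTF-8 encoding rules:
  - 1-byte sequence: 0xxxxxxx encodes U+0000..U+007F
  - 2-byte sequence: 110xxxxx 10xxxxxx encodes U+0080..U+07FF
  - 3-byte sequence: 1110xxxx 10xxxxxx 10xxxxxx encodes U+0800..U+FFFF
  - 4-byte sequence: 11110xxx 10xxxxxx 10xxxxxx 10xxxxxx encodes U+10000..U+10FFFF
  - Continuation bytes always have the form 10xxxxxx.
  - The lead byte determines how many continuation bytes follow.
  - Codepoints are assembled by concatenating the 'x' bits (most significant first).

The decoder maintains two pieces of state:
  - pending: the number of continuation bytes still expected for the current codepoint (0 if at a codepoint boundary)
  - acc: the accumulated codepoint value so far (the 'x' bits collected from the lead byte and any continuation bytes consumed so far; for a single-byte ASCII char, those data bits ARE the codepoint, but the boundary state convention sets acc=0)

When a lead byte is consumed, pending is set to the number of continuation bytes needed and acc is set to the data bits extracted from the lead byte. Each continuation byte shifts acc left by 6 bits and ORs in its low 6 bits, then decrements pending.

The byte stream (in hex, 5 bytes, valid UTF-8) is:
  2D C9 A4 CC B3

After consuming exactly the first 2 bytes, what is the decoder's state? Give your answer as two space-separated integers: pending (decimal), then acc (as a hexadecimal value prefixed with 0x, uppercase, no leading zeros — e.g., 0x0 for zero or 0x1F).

Byte[0]=2D: 1-byte. pending=0, acc=0x0
Byte[1]=C9: 2-byte lead. pending=1, acc=0x9

Answer: 1 0x9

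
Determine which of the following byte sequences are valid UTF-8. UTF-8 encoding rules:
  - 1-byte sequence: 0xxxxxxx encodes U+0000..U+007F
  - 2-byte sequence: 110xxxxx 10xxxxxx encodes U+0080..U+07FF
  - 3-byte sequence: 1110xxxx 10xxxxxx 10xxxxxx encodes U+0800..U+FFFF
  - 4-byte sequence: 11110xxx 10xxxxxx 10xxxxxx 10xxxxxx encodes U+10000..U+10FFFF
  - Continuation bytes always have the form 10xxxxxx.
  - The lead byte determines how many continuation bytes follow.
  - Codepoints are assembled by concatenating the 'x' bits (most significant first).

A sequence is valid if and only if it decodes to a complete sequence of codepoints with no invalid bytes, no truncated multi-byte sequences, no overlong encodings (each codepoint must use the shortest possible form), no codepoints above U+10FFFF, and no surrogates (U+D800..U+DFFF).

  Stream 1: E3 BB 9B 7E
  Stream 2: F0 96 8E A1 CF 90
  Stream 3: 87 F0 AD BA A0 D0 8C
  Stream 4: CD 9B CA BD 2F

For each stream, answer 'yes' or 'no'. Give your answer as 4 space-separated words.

Answer: yes yes no yes

Derivation:
Stream 1: decodes cleanly. VALID
Stream 2: decodes cleanly. VALID
Stream 3: error at byte offset 0. INVALID
Stream 4: decodes cleanly. VALID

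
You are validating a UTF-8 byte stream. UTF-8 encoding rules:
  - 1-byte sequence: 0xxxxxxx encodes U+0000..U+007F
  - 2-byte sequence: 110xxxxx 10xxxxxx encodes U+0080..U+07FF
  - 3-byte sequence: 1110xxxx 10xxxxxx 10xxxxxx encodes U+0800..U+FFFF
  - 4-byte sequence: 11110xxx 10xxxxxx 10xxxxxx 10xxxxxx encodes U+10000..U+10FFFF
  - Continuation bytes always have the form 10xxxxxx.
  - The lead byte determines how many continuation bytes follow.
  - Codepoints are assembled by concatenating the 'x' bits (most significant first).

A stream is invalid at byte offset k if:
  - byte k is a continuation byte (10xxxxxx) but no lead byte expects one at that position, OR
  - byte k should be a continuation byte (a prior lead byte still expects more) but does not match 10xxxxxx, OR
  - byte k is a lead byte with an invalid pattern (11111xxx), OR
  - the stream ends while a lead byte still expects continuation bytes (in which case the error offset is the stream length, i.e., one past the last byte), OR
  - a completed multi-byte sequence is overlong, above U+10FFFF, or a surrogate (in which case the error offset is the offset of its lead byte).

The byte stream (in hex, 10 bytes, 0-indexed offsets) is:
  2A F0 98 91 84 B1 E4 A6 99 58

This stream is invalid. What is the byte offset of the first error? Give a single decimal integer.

Answer: 5

Derivation:
Byte[0]=2A: 1-byte ASCII. cp=U+002A
Byte[1]=F0: 4-byte lead, need 3 cont bytes. acc=0x0
Byte[2]=98: continuation. acc=(acc<<6)|0x18=0x18
Byte[3]=91: continuation. acc=(acc<<6)|0x11=0x611
Byte[4]=84: continuation. acc=(acc<<6)|0x04=0x18444
Completed: cp=U+18444 (starts at byte 1)
Byte[5]=B1: INVALID lead byte (not 0xxx/110x/1110/11110)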